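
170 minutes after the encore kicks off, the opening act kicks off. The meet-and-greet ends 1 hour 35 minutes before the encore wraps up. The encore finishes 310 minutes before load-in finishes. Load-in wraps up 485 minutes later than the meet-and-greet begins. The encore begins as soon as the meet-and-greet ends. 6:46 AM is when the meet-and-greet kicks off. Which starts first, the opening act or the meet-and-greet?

the meet-and-greet

Load-in ends at 6:46 AM + 485 min = 2:51 PM.
The encore ends at 2:51 PM − 310 min = 9:41 AM.
The meet-and-greet ends at 9:41 AM − 95 min = 8:06 AM.
So the encore starts at 8:06 AM.
The opening act starts at 8:06 AM + 170 min = 10:56 AM.
The opening act starts at 10:56 AM and the meet-and-greet starts at 6:46 AM, so the meet-and-greet is first.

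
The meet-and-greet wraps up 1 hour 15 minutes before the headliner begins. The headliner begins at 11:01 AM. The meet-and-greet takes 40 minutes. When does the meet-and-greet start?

The meet-and-greet ends at 11:01 AM − 75 min = 9:46 AM.
The meet-and-greet starts at 9:46 AM − 40 min = 9:06 AM.

9:06 AM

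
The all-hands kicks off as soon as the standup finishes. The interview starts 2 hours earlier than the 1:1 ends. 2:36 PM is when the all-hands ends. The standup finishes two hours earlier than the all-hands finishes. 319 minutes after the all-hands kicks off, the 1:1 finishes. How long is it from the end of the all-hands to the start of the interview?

79 minutes

The standup ends at 2:36 PM − 120 min = 12:36 PM.
So the all-hands starts at 12:36 PM.
The 1:1 ends at 12:36 PM + 319 min = 5:55 PM.
The interview starts at 5:55 PM − 120 min = 3:55 PM.
From 2:36 PM to 3:55 PM is 79 minutes.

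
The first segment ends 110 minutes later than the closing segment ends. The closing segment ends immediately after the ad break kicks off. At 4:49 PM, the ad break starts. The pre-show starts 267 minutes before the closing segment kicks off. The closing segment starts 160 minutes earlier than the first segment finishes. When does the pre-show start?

The closing segment ends at 4:49 PM.
The first segment ends at 4:49 PM + 110 min = 6:39 PM.
The closing segment starts at 6:39 PM − 160 min = 3:59 PM.
The pre-show starts at 3:59 PM − 267 min = 11:32 AM.

11:32 AM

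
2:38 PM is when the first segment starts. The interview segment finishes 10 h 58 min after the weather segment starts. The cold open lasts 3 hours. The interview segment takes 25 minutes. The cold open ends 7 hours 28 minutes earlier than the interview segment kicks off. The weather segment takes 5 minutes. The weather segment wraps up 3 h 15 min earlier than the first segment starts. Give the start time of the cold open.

11:23 AM

The weather segment ends at 2:38 PM − 195 min = 11:23 AM.
The weather segment starts at 11:23 AM − 5 min = 11:18 AM.
The interview segment ends at 11:18 AM + 658 min = 10:16 PM.
The interview segment starts at 10:16 PM − 25 min = 9:51 PM.
The cold open ends at 9:51 PM − 448 min = 2:23 PM.
The cold open starts at 2:23 PM − 180 min = 11:23 AM.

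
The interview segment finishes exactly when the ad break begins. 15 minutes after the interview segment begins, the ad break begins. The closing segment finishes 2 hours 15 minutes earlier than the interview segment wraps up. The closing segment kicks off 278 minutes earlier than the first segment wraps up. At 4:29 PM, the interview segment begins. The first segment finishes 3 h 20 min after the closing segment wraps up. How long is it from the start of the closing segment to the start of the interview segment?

3 h 18 min

The ad break starts at 4:29 PM + 15 min = 4:44 PM.
So the interview segment ends at 4:44 PM.
The closing segment ends at 4:44 PM − 135 min = 2:29 PM.
The first segment ends at 2:29 PM + 200 min = 5:49 PM.
The closing segment starts at 5:49 PM − 278 min = 1:11 PM.
From 1:11 PM to 4:29 PM is 3 h 18 min.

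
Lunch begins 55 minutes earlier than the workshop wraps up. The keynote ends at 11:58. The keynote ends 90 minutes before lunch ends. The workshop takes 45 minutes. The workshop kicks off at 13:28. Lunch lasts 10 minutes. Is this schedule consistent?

Yes

The workshop ends at 13:28 + 45 min = 14:13.
Lunch starts at 14:13 − 55 min = 13:18.
Lunch ends at 13:18 + 10 min = 13:28.
The keynote ends at 13:28 − 90 min = 11:58.
That matches the stated 11:58, so the schedule is consistent.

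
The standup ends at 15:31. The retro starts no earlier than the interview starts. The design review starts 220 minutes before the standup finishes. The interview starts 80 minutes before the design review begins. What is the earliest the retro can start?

10:31

The design review starts at 15:31 − 220 min = 11:51.
The interview starts at 11:51 − 80 min = 10:31.
The retro is bounded by the interview, so the earliest it can start is 10:31.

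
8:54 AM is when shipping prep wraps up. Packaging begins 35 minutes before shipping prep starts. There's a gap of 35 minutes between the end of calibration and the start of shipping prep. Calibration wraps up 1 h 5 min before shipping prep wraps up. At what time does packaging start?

Calibration ends at 8:54 AM − 65 min = 7:49 AM.
Shipping prep starts at 7:49 AM + 35 min = 8:24 AM.
Packaging starts at 8:24 AM − 35 min = 7:49 AM.

7:49 AM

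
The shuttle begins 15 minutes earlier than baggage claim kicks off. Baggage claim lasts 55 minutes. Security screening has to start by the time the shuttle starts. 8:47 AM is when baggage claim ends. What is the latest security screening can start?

Baggage claim starts at 8:47 AM − 55 min = 7:52 AM.
The shuttle starts at 7:52 AM − 15 min = 7:37 AM.
Security screening is bounded by the shuttle, so the latest it can start is 7:37 AM.

7:37 AM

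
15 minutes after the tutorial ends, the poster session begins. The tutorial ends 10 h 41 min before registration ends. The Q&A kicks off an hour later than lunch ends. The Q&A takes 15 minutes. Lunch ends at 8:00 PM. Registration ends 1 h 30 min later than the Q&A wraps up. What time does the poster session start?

The Q&A starts at 8:00 PM + 60 min = 9:00 PM.
The Q&A ends at 9:00 PM + 15 min = 9:15 PM.
Registration ends at 9:15 PM + 90 min = 10:45 PM.
The tutorial ends at 10:45 PM − 641 min = 12:04 PM.
The poster session starts at 12:04 PM + 15 min = 12:19 PM.

12:19 PM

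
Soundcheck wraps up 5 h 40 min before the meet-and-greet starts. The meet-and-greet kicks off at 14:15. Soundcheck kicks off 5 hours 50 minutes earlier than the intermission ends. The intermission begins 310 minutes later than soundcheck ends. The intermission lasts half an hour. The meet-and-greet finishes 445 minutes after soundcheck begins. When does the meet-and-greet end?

Soundcheck ends at 14:15 − 340 min = 08:35.
The intermission starts at 08:35 + 310 min = 13:45.
The intermission ends at 13:45 + 30 min = 14:15.
Soundcheck starts at 14:15 − 350 min = 08:25.
The meet-and-greet ends at 08:25 + 445 min = 15:50.

15:50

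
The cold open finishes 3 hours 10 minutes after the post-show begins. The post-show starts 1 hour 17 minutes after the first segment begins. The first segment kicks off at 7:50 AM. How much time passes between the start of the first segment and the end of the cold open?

267 minutes

The post-show starts at 7:50 AM + 77 min = 9:07 AM.
The cold open ends at 9:07 AM + 190 min = 12:17 PM.
From 7:50 AM to 12:17 PM is 267 minutes.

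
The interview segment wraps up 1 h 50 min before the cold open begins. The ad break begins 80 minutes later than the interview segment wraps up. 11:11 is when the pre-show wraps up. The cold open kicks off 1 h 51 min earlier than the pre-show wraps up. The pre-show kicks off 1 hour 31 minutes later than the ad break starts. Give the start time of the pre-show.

The cold open starts at 11:11 − 111 min = 09:20.
The interview segment ends at 09:20 − 110 min = 07:30.
The ad break starts at 07:30 + 80 min = 08:50.
The pre-show starts at 08:50 + 91 min = 10:21.

10:21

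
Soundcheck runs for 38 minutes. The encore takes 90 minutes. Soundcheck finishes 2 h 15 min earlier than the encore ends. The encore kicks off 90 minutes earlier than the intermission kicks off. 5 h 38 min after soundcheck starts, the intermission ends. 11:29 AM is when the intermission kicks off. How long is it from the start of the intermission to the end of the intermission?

The encore starts at 11:29 AM − 90 min = 9:59 AM.
The encore ends at 9:59 AM + 90 min = 11:29 AM.
Soundcheck ends at 11:29 AM − 135 min = 9:14 AM.
Soundcheck starts at 9:14 AM − 38 min = 8:36 AM.
The intermission ends at 8:36 AM + 338 min = 2:14 PM.
From 11:29 AM to 2:14 PM is 2 hours 45 minutes.

2 hours 45 minutes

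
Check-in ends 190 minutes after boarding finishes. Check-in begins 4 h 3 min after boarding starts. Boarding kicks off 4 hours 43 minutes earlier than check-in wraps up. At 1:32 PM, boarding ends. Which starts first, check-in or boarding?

Check-in ends at 1:32 PM + 190 min = 4:42 PM.
Boarding starts at 4:42 PM − 283 min = 11:59 AM.
Check-in starts at 11:59 AM + 243 min = 4:02 PM.
Check-in starts at 4:02 PM and boarding starts at 11:59 AM, so boarding is first.

boarding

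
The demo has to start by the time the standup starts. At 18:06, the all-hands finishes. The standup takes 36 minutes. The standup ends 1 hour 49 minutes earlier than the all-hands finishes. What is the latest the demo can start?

15:41

The standup ends at 18:06 − 109 min = 16:17.
The standup starts at 16:17 − 36 min = 15:41.
The demo is bounded by the standup, so the latest it can start is 15:41.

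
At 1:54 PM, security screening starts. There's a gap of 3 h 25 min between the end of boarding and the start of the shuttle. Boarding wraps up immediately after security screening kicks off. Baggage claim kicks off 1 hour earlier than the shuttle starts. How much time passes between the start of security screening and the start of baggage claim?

2 hours 25 minutes

Boarding ends at 1:54 PM.
The shuttle starts at 1:54 PM + 205 min = 5:19 PM.
Baggage claim starts at 5:19 PM − 60 min = 4:19 PM.
From 1:54 PM to 4:19 PM is 2 hours 25 minutes.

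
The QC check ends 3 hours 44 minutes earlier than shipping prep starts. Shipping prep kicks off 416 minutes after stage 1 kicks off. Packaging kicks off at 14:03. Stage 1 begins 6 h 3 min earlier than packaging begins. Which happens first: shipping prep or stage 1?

stage 1

Stage 1 starts at 14:03 − 363 min = 08:00.
Shipping prep starts at 08:00 + 416 min = 14:56.
Shipping prep starts at 14:56 and stage 1 starts at 08:00, so stage 1 is first.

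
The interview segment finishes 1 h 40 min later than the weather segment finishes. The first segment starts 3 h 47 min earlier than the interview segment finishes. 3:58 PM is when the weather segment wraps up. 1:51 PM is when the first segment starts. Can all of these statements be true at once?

The interview segment ends at 3:58 PM + 100 min = 5:38 PM.
The first segment starts at 5:38 PM − 227 min = 1:51 PM.
That matches the stated 1:51 PM, so the schedule is consistent.

Yes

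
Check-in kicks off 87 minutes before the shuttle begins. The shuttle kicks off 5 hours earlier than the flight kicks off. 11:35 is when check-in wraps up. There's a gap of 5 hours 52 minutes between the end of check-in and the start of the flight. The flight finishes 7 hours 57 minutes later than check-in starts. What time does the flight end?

The flight starts at 11:35 + 352 min = 17:27.
The shuttle starts at 17:27 − 300 min = 12:27.
Check-in starts at 12:27 − 87 min = 11:00.
The flight ends at 11:00 + 477 min = 18:57.

18:57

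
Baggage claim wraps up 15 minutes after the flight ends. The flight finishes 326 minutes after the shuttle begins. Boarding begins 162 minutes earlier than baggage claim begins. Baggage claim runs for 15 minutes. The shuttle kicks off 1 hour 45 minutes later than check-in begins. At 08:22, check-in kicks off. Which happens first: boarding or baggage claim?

The shuttle starts at 08:22 + 105 min = 10:07.
The flight ends at 10:07 + 326 min = 15:33.
Baggage claim ends at 15:33 + 15 min = 15:48.
Baggage claim starts at 15:48 − 15 min = 15:33.
Boarding starts at 15:33 − 162 min = 12:51.
Boarding starts at 12:51 and baggage claim starts at 15:33, so boarding is first.

boarding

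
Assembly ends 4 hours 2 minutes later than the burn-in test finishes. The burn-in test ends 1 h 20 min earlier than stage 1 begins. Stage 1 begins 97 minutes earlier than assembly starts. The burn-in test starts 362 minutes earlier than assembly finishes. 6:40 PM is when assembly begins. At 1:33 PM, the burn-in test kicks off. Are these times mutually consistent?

No

Stage 1 starts at 6:40 PM − 97 min = 5:03 PM.
The burn-in test ends at 5:03 PM − 80 min = 3:43 PM.
Assembly ends at 3:43 PM + 242 min = 7:45 PM.
The burn-in test starts at 7:45 PM − 362 min = 1:43 PM.
But the burn-in test is also said to start at 1:33 PM — a 10-minute conflict.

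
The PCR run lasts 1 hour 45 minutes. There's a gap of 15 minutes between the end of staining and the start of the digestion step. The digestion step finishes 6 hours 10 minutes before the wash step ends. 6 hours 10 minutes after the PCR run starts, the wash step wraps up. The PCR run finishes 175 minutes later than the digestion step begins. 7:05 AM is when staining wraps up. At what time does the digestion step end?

8:30 AM

The digestion step starts at 7:05 AM + 15 min = 7:20 AM.
The PCR run ends at 7:20 AM + 175 min = 10:15 AM.
The PCR run starts at 10:15 AM − 105 min = 8:30 AM.
The wash step ends at 8:30 AM + 370 min = 2:40 PM.
The digestion step ends at 2:40 PM − 370 min = 8:30 AM.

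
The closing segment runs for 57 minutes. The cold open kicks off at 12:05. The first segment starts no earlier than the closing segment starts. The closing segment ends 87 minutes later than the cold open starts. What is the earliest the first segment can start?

12:35

The closing segment ends at 12:05 + 87 min = 13:32.
The closing segment starts at 13:32 − 57 min = 12:35.
The first segment is bounded by the closing segment, so the earliest it can start is 12:35.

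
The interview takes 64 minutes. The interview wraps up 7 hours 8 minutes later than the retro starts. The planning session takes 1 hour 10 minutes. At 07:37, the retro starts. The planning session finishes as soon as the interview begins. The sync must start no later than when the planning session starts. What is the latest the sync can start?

The interview ends at 07:37 + 428 min = 14:45.
The interview starts at 14:45 − 64 min = 13:41.
So the planning session ends at 13:41.
The planning session starts at 13:41 − 70 min = 12:31.
The sync is bounded by the planning session, so the latest it can start is 12:31.

12:31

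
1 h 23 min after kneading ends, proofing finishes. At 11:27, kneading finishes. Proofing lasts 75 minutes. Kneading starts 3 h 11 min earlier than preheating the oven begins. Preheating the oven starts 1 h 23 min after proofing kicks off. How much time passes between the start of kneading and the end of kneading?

Proofing ends at 11:27 + 83 min = 12:50.
Proofing starts at 12:50 − 75 min = 11:35.
Preheating the oven starts at 11:35 + 83 min = 12:58.
Kneading starts at 12:58 − 191 min = 09:47.
From 09:47 to 11:27 is 100 minutes.

100 minutes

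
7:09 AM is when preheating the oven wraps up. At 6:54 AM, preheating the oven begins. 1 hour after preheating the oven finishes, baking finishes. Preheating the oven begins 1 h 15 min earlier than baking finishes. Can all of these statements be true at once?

Yes

Baking ends at 7:09 AM + 60 min = 8:09 AM.
Preheating the oven starts at 8:09 AM − 75 min = 6:54 AM.
That matches the stated 6:54 AM, so the schedule is consistent.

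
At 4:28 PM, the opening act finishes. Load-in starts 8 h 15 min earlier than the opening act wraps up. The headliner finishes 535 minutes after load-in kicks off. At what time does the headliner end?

5:08 PM

Load-in starts at 4:28 PM − 495 min = 8:13 AM.
The headliner ends at 8:13 AM + 535 min = 5:08 PM.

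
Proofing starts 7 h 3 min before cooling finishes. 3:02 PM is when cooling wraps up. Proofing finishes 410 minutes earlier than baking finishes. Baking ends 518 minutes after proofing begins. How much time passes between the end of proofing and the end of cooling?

Proofing starts at 3:02 PM − 423 min = 7:59 AM.
Baking ends at 7:59 AM + 518 min = 4:37 PM.
Proofing ends at 4:37 PM − 410 min = 9:47 AM.
From 9:47 AM to 3:02 PM is 315 minutes.

315 minutes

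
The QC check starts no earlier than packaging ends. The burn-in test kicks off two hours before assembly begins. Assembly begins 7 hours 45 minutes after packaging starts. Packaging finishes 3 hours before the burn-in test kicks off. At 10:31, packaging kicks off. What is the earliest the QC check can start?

13:16

Assembly starts at 10:31 + 465 min = 18:16.
The burn-in test starts at 18:16 − 120 min = 16:16.
Packaging ends at 16:16 − 180 min = 13:16.
The QC check is bounded by packaging, so the earliest it can start is 13:16.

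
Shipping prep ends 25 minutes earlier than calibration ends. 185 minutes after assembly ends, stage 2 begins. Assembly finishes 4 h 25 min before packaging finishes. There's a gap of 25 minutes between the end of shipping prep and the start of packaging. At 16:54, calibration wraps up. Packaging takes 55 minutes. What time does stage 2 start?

16:29

Shipping prep ends at 16:54 − 25 min = 16:29.
Packaging starts at 16:29 + 25 min = 16:54.
Packaging ends at 16:54 + 55 min = 17:49.
Assembly ends at 17:49 − 265 min = 13:24.
Stage 2 starts at 13:24 + 185 min = 16:29.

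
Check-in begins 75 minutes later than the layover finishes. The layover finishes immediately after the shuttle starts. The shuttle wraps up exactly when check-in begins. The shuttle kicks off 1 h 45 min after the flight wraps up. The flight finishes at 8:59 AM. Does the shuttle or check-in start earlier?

the shuttle

The shuttle starts at 8:59 AM + 105 min = 10:44 AM.
So the layover ends at 10:44 AM.
Check-in starts at 10:44 AM + 75 min = 11:59 AM.
The shuttle starts at 10:44 AM and check-in starts at 11:59 AM, so the shuttle is first.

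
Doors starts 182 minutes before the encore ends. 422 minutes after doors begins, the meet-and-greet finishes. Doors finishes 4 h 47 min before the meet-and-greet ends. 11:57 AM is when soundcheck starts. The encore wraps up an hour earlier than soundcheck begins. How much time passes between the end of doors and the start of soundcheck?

The encore ends at 11:57 AM − 60 min = 10:57 AM.
Doors starts at 10:57 AM − 182 min = 7:55 AM.
The meet-and-greet ends at 7:55 AM + 422 min = 2:57 PM.
Doors ends at 2:57 PM − 287 min = 10:10 AM.
From 10:10 AM to 11:57 AM is 1 h 47 min.

1 h 47 min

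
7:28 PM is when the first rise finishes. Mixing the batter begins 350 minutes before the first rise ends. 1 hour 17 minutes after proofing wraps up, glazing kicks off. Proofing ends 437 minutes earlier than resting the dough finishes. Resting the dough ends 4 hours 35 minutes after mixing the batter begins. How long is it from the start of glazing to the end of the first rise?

435 minutes

Mixing the batter starts at 7:28 PM − 350 min = 1:38 PM.
Resting the dough ends at 1:38 PM + 275 min = 6:13 PM.
Proofing ends at 6:13 PM − 437 min = 10:56 AM.
Glazing starts at 10:56 AM + 77 min = 12:13 PM.
From 12:13 PM to 7:28 PM is 435 minutes.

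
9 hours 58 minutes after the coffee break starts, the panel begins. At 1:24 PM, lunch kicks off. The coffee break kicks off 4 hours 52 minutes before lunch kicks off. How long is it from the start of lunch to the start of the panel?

The coffee break starts at 1:24 PM − 292 min = 8:32 AM.
The panel starts at 8:32 AM + 598 min = 6:30 PM.
From 1:24 PM to 6:30 PM is 5 hours 6 minutes.

5 hours 6 minutes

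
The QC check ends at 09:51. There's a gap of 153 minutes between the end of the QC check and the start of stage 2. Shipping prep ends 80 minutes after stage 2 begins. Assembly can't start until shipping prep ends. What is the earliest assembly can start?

13:44

Stage 2 starts at 09:51 + 153 min = 12:24.
Shipping prep ends at 12:24 + 80 min = 13:44.
Assembly is bounded by shipping prep, so the earliest it can start is 13:44.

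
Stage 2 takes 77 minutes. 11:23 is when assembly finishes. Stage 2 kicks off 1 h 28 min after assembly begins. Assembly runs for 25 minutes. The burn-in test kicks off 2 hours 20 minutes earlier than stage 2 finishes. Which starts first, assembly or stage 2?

assembly

Assembly starts at 11:23 − 25 min = 10:58.
Stage 2 starts at 10:58 + 88 min = 12:26.
Assembly starts at 10:58 and stage 2 starts at 12:26, so assembly is first.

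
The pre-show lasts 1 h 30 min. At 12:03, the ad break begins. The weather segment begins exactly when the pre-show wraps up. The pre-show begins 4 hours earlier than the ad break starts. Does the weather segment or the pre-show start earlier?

The pre-show starts at 12:03 − 240 min = 08:03.
The pre-show ends at 08:03 + 90 min = 09:33.
So the weather segment starts at 09:33.
The weather segment starts at 09:33 and the pre-show starts at 08:03, so the pre-show is first.

the pre-show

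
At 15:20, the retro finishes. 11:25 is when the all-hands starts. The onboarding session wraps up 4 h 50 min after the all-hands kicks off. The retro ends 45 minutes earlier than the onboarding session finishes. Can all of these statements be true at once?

The onboarding session ends at 11:25 + 290 min = 16:15.
The retro ends at 16:15 − 45 min = 15:30.
But the retro is also said to end at 15:20 — a 10-minute conflict.

No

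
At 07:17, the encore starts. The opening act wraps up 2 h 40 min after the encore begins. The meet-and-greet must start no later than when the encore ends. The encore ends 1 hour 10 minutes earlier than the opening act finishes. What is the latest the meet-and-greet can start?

The opening act ends at 07:17 + 160 min = 09:57.
The encore ends at 09:57 − 70 min = 08:47.
The meet-and-greet is bounded by the encore, so the latest it can start is 08:47.

08:47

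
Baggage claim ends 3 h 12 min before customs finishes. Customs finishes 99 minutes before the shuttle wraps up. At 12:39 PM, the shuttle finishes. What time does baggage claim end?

7:48 AM

Customs ends at 12:39 PM − 99 min = 11:00 AM.
Baggage claim ends at 11:00 AM − 192 min = 7:48 AM.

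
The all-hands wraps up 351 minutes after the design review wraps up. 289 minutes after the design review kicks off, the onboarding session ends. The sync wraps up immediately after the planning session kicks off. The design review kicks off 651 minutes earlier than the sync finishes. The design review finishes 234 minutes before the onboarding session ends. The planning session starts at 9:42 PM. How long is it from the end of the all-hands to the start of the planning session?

The sync ends at 9:42 PM.
The design review starts at 9:42 PM − 651 min = 10:51 AM.
The onboarding session ends at 10:51 AM + 289 min = 3:40 PM.
The design review ends at 3:40 PM − 234 min = 11:46 AM.
The all-hands ends at 11:46 AM + 351 min = 5:37 PM.
From 5:37 PM to 9:42 PM is 4 hours 5 minutes.

4 hours 5 minutes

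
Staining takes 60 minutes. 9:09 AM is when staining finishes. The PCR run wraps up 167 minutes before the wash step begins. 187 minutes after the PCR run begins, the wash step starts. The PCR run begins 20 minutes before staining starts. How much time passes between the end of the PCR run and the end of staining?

an hour

Staining starts at 9:09 AM − 60 min = 8:09 AM.
The PCR run starts at 8:09 AM − 20 min = 7:49 AM.
The wash step starts at 7:49 AM + 187 min = 10:56 AM.
The PCR run ends at 10:56 AM − 167 min = 8:09 AM.
From 8:09 AM to 9:09 AM is an hour.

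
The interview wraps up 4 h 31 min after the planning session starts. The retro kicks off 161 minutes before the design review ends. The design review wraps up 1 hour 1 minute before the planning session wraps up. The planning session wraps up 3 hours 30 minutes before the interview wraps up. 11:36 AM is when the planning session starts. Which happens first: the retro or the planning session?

The interview ends at 11:36 AM + 271 min = 4:07 PM.
The planning session ends at 4:07 PM − 210 min = 12:37 PM.
The design review ends at 12:37 PM − 61 min = 11:36 AM.
The retro starts at 11:36 AM − 161 min = 8:55 AM.
The retro starts at 8:55 AM and the planning session starts at 11:36 AM, so the retro is first.

the retro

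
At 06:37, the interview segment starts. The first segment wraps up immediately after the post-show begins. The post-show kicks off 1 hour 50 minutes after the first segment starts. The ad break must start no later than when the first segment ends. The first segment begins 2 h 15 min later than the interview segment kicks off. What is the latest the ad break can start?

The first segment starts at 06:37 + 135 min = 08:52.
The post-show starts at 08:52 + 110 min = 10:42.
So the first segment ends at 10:42.
The ad break is bounded by the first segment, so the latest it can start is 10:42.

10:42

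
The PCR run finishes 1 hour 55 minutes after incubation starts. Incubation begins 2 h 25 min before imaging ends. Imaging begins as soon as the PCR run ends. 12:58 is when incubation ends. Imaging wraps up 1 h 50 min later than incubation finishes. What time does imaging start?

14:18

Imaging ends at 12:58 + 110 min = 14:48.
Incubation starts at 14:48 − 145 min = 12:23.
The PCR run ends at 12:23 + 115 min = 14:18.
So imaging starts at 14:18.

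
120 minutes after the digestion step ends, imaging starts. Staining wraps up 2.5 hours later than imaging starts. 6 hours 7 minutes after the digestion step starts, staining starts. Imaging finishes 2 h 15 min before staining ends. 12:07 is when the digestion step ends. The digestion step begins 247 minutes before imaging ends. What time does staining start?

Imaging starts at 12:07 + 120 min = 14:07.
Staining ends at 14:07 + 150 min = 16:37.
Imaging ends at 16:37 − 135 min = 14:22.
The digestion step starts at 14:22 − 247 min = 10:15.
Staining starts at 10:15 + 367 min = 16:22.

16:22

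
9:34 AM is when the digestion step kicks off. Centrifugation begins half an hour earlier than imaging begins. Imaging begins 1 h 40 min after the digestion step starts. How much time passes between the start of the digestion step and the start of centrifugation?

Imaging starts at 9:34 AM + 100 min = 11:14 AM.
Centrifugation starts at 11:14 AM − 30 min = 10:44 AM.
From 9:34 AM to 10:44 AM is 70 minutes.

70 minutes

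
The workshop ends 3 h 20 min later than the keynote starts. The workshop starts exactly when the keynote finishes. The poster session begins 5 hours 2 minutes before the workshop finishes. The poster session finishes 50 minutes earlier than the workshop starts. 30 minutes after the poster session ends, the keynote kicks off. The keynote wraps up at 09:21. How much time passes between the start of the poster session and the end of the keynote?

2 hours 2 minutes

The workshop starts at 09:21.
The poster session ends at 09:21 − 50 min = 08:31.
The keynote starts at 08:31 + 30 min = 09:01.
The workshop ends at 09:01 + 200 min = 12:21.
The poster session starts at 12:21 − 302 min = 07:19.
From 07:19 to 09:21 is 2 hours 2 minutes.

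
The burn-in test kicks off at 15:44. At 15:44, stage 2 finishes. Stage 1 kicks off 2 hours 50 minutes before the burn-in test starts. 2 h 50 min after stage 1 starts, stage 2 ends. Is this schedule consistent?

Yes

Stage 1 starts at 15:44 − 170 min = 12:54.
Stage 2 ends at 12:54 + 170 min = 15:44.
That matches the stated 15:44, so the schedule is consistent.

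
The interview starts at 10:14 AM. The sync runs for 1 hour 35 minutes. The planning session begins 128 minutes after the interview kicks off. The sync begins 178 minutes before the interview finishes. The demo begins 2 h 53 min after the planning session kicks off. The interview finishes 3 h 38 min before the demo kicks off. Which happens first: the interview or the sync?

The planning session starts at 10:14 AM + 128 min = 12:22 PM.
The demo starts at 12:22 PM + 173 min = 3:15 PM.
The interview ends at 3:15 PM − 218 min = 11:37 AM.
The sync starts at 11:37 AM − 178 min = 8:39 AM.
The interview starts at 10:14 AM and the sync starts at 8:39 AM, so the sync is first.

the sync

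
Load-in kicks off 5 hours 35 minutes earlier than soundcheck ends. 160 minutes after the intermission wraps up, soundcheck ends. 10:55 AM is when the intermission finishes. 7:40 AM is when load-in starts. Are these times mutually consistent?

Soundcheck ends at 10:55 AM + 160 min = 1:35 PM.
Load-in starts at 1:35 PM − 335 min = 8:00 AM.
But load-in is also said to start at 7:40 AM — a 20-minute conflict.

No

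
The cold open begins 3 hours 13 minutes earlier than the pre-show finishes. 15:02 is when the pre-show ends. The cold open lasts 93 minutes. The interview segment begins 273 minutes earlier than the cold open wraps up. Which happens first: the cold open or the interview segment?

the interview segment

The cold open starts at 15:02 − 193 min = 11:49.
The cold open ends at 11:49 + 93 min = 13:22.
The interview segment starts at 13:22 − 273 min = 08:49.
The cold open starts at 11:49 and the interview segment starts at 08:49, so the interview segment is first.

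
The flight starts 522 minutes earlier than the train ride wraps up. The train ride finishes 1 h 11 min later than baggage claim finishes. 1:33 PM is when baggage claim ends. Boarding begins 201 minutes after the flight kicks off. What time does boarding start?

9:23 AM

The train ride ends at 1:33 PM + 71 min = 2:44 PM.
The flight starts at 2:44 PM − 522 min = 6:02 AM.
Boarding starts at 6:02 AM + 201 min = 9:23 AM.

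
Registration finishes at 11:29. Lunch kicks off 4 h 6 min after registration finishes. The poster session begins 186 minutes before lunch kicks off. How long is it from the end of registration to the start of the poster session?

1 hour

Lunch starts at 11:29 + 246 min = 15:35.
The poster session starts at 15:35 − 186 min = 12:29.
From 11:29 to 12:29 is 1 hour.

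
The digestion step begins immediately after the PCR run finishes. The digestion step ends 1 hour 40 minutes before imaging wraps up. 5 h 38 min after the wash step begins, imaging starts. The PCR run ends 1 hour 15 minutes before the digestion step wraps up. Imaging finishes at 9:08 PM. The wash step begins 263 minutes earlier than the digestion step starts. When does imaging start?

The digestion step ends at 9:08 PM − 100 min = 7:28 PM.
The PCR run ends at 7:28 PM − 75 min = 6:13 PM.
So the digestion step starts at 6:13 PM.
The wash step starts at 6:13 PM − 263 min = 1:50 PM.
Imaging starts at 1:50 PM + 338 min = 7:28 PM.

7:28 PM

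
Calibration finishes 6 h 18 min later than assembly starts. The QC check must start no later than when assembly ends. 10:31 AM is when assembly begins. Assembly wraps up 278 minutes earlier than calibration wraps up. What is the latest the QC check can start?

12:11 PM

Calibration ends at 10:31 AM + 378 min = 4:49 PM.
Assembly ends at 4:49 PM − 278 min = 12:11 PM.
The QC check is bounded by assembly, so the latest it can start is 12:11 PM.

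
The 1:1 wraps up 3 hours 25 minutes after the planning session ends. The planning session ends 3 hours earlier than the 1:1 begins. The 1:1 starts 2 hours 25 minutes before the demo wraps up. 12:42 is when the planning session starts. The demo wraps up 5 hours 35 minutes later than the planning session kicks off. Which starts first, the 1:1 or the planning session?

the planning session

The demo ends at 12:42 + 335 min = 18:17.
The 1:1 starts at 18:17 − 145 min = 15:52.
The 1:1 starts at 15:52 and the planning session starts at 12:42, so the planning session is first.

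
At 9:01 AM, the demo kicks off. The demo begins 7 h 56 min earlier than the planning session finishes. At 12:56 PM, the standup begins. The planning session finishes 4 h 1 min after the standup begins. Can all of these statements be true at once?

The planning session ends at 12:56 PM + 241 min = 4:57 PM.
The demo starts at 4:57 PM − 476 min = 9:01 AM.
That matches the stated 9:01 AM, so the schedule is consistent.

Yes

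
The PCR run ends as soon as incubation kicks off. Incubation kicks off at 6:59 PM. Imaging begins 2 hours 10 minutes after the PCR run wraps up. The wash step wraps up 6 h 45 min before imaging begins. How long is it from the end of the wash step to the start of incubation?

4 h 35 min

The PCR run ends at 6:59 PM.
Imaging starts at 6:59 PM + 130 min = 9:09 PM.
The wash step ends at 9:09 PM − 405 min = 2:24 PM.
From 2:24 PM to 6:59 PM is 4 h 35 min.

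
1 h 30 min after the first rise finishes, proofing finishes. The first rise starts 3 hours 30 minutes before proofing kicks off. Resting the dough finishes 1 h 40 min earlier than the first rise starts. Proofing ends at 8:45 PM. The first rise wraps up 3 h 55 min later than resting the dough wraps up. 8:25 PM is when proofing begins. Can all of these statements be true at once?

The first rise starts at 8:25 PM − 210 min = 4:55 PM.
Resting the dough ends at 4:55 PM − 100 min = 3:15 PM.
The first rise ends at 3:15 PM + 235 min = 7:10 PM.
Proofing ends at 7:10 PM + 90 min = 8:40 PM.
But proofing is also said to end at 8:45 PM — a 5-minute conflict.

No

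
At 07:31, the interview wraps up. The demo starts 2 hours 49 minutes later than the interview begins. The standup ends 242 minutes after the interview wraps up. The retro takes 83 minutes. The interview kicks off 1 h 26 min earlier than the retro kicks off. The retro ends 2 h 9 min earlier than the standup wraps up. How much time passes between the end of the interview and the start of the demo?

113 minutes

The standup ends at 07:31 + 242 min = 11:33.
The retro ends at 11:33 − 129 min = 09:24.
The retro starts at 09:24 − 83 min = 08:01.
The interview starts at 08:01 − 86 min = 06:35.
The demo starts at 06:35 + 169 min = 09:24.
From 07:31 to 09:24 is 113 minutes.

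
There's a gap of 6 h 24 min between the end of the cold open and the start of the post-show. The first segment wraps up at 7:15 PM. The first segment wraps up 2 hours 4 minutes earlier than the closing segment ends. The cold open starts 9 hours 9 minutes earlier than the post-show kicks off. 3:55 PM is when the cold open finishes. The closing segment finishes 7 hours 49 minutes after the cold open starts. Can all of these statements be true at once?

No

The post-show starts at 3:55 PM + 384 min = 10:19 PM.
The cold open starts at 10:19 PM − 549 min = 1:10 PM.
The closing segment ends at 1:10 PM + 469 min = 8:59 PM.
The first segment ends at 8:59 PM − 124 min = 6:55 PM.
But the first segment is also said to end at 7:15 PM — a 20-minute conflict.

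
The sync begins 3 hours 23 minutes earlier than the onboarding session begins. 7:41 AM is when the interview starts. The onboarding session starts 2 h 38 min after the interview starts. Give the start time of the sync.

6:56 AM

The onboarding session starts at 7:41 AM + 158 min = 10:19 AM.
The sync starts at 10:19 AM − 203 min = 6:56 AM.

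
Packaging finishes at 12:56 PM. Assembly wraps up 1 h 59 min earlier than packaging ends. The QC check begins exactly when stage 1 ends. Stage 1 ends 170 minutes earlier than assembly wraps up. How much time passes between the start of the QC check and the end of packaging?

Assembly ends at 12:56 PM − 119 min = 10:57 AM.
Stage 1 ends at 10:57 AM − 170 min = 8:07 AM.
So the QC check starts at 8:07 AM.
From 8:07 AM to 12:56 PM is 4 hours 49 minutes.

4 hours 49 minutes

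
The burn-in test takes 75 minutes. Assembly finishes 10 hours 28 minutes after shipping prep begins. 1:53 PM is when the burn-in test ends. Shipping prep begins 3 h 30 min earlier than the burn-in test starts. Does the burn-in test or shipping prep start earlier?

The burn-in test starts at 1:53 PM − 75 min = 12:38 PM.
Shipping prep starts at 12:38 PM − 210 min = 9:08 AM.
The burn-in test starts at 12:38 PM and shipping prep starts at 9:08 AM, so shipping prep is first.

shipping prep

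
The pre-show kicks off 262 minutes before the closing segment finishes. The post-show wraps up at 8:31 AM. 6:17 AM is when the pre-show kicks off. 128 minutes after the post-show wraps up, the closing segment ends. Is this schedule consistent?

The closing segment ends at 8:31 AM + 128 min = 10:39 AM.
The pre-show starts at 10:39 AM − 262 min = 6:17 AM.
That matches the stated 6:17 AM, so the schedule is consistent.

Yes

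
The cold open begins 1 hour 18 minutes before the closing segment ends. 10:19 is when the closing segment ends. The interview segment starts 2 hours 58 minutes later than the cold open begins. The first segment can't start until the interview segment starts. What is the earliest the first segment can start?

11:59

The cold open starts at 10:19 − 78 min = 09:01.
The interview segment starts at 09:01 + 178 min = 11:59.
The first segment is bounded by the interview segment, so the earliest it can start is 11:59.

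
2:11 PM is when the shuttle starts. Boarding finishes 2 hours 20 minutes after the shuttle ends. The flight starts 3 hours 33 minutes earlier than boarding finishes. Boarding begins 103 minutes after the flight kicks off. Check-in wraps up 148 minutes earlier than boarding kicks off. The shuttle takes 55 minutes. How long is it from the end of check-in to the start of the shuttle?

63 minutes

The shuttle ends at 2:11 PM + 55 min = 3:06 PM.
Boarding ends at 3:06 PM + 140 min = 5:26 PM.
The flight starts at 5:26 PM − 213 min = 1:53 PM.
Boarding starts at 1:53 PM + 103 min = 3:36 PM.
Check-in ends at 3:36 PM − 148 min = 1:08 PM.
From 1:08 PM to 2:11 PM is 63 minutes.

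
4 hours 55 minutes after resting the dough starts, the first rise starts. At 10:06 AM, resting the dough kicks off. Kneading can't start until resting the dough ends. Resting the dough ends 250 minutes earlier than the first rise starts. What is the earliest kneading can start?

The first rise starts at 10:06 AM + 295 min = 3:01 PM.
Resting the dough ends at 3:01 PM − 250 min = 10:51 AM.
Kneading is bounded by resting the dough, so the earliest it can start is 10:51 AM.

10:51 AM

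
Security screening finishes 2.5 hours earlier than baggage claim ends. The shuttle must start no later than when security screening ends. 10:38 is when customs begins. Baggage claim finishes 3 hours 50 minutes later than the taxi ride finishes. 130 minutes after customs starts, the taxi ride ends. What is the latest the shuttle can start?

The taxi ride ends at 10:38 + 130 min = 12:48.
Baggage claim ends at 12:48 + 230 min = 16:38.
Security screening ends at 16:38 − 150 min = 14:08.
The shuttle is bounded by security screening, so the latest it can start is 14:08.

14:08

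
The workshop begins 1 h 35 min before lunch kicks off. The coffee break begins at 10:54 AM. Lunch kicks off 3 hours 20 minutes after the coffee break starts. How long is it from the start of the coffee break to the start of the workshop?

Lunch starts at 10:54 AM + 200 min = 2:14 PM.
The workshop starts at 2:14 PM − 95 min = 12:39 PM.
From 10:54 AM to 12:39 PM is 1 h 45 min.

1 h 45 min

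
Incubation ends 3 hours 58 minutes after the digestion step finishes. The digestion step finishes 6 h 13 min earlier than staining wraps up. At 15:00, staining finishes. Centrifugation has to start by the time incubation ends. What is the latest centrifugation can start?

12:45

The digestion step ends at 15:00 − 373 min = 08:47.
Incubation ends at 08:47 + 238 min = 12:45.
Centrifugation is bounded by incubation, so the latest it can start is 12:45.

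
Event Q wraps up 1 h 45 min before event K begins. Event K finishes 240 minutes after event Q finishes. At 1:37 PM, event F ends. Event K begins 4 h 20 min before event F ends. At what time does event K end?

11:32 AM

Event K starts at 1:37 PM − 260 min = 9:17 AM.
Event Q ends at 9:17 AM − 105 min = 7:32 AM.
Event K ends at 7:32 AM + 240 min = 11:32 AM.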